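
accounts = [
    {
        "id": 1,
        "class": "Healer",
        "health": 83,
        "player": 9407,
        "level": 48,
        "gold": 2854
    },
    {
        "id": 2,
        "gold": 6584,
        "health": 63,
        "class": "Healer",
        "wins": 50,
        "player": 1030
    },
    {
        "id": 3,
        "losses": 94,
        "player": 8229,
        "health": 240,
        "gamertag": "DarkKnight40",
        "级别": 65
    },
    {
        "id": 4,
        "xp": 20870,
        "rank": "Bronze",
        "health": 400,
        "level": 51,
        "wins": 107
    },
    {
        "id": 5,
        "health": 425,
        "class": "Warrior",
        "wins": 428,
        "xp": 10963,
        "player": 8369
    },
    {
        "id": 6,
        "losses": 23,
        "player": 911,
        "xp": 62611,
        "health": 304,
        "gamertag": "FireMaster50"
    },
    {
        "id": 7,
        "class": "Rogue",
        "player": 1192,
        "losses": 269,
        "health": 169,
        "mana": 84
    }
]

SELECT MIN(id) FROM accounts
1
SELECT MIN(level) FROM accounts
48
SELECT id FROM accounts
[1, 2, 3, 4, 5, 6, 7]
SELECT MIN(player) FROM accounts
911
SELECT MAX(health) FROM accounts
425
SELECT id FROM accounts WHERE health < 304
[1, 2, 3, 7]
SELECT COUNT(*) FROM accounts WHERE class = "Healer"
2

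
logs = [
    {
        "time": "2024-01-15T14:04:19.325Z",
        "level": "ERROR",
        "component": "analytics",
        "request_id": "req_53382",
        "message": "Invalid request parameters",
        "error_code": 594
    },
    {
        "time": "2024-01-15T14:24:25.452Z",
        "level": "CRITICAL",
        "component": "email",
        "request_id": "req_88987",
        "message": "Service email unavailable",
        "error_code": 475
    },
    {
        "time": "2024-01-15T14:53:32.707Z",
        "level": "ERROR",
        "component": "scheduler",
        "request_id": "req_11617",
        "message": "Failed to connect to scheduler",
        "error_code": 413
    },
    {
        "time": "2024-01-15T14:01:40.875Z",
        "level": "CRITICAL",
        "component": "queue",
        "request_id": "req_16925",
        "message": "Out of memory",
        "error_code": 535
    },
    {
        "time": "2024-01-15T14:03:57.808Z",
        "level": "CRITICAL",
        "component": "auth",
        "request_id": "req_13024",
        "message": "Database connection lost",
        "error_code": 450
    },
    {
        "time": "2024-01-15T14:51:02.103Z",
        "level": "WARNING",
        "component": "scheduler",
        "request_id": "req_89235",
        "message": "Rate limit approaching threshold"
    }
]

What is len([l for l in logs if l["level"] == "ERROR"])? 2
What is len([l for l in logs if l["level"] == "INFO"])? 0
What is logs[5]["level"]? "WARNING"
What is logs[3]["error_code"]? 535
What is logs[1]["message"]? "Service email unavailable"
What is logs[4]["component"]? "auth"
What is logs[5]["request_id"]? "req_89235"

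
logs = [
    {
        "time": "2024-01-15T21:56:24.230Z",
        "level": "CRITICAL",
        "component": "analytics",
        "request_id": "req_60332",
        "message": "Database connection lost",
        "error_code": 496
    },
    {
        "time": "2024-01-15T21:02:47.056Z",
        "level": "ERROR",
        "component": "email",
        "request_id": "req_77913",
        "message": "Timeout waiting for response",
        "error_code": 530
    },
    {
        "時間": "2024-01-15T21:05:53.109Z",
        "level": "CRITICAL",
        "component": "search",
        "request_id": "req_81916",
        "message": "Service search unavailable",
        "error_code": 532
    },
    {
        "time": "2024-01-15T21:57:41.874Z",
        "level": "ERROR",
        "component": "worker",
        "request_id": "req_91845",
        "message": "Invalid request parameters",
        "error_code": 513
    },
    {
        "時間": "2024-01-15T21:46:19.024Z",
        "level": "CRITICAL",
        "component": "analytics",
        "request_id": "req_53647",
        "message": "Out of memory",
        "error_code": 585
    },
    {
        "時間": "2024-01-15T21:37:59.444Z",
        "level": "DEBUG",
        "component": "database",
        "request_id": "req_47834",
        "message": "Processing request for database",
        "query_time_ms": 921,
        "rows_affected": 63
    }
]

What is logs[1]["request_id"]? "req_77913"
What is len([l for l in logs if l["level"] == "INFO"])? 0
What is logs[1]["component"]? "email"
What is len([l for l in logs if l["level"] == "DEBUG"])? 1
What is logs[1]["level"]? "ERROR"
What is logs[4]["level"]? "CRITICAL"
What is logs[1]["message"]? "Timeout waiting for response"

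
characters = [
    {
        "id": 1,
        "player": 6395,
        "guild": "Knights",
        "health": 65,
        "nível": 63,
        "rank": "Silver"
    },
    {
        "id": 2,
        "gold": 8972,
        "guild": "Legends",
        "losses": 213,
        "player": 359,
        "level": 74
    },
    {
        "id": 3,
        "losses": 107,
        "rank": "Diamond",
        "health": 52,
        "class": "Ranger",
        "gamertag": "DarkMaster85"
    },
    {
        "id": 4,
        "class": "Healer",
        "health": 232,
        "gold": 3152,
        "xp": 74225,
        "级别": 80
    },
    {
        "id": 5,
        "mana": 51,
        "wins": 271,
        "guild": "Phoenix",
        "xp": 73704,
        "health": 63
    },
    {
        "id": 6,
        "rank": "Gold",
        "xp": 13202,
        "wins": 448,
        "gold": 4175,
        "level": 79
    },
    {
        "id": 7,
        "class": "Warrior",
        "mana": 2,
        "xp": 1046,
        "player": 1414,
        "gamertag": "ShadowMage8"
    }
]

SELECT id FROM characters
[1, 2, 3, 4, 5, 6, 7]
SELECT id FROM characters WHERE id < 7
[1, 2, 3, 4, 5, 6]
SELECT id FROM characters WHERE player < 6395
[2, 7]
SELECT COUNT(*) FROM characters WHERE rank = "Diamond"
1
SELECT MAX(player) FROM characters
6395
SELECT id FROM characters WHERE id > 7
[]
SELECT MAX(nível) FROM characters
63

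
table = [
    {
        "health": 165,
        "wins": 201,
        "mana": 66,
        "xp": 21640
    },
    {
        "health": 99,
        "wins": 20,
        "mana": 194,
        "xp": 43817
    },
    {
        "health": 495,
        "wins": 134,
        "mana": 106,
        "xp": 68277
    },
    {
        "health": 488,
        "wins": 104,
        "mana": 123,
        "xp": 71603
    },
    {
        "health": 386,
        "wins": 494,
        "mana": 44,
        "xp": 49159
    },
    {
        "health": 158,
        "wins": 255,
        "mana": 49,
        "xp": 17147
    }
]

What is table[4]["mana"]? 44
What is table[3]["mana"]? 123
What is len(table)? 6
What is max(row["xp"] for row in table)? 71603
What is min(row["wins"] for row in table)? 20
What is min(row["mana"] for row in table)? 44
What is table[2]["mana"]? 106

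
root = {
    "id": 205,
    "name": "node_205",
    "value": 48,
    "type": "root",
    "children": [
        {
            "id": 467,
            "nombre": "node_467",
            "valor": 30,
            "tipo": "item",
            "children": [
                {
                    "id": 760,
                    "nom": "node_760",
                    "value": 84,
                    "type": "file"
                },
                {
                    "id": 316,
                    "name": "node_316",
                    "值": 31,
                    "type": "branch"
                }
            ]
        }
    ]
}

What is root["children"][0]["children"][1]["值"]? 31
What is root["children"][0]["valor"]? 30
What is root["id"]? 205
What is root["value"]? 48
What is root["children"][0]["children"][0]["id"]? 760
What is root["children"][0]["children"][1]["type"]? "branch"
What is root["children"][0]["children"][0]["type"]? "file"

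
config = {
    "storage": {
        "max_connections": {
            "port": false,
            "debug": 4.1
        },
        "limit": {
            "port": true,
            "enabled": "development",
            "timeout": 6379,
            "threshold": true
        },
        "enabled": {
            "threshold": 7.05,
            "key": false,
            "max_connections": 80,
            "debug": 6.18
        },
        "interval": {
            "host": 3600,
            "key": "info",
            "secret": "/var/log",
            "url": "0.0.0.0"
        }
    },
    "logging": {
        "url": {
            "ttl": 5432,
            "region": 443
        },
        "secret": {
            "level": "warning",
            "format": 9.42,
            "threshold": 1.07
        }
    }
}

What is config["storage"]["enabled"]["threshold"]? 7.05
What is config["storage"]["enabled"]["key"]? False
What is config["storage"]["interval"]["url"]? "0.0.0.0"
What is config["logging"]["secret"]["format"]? 9.42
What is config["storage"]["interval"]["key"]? "info"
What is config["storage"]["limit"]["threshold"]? True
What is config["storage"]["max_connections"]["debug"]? 4.1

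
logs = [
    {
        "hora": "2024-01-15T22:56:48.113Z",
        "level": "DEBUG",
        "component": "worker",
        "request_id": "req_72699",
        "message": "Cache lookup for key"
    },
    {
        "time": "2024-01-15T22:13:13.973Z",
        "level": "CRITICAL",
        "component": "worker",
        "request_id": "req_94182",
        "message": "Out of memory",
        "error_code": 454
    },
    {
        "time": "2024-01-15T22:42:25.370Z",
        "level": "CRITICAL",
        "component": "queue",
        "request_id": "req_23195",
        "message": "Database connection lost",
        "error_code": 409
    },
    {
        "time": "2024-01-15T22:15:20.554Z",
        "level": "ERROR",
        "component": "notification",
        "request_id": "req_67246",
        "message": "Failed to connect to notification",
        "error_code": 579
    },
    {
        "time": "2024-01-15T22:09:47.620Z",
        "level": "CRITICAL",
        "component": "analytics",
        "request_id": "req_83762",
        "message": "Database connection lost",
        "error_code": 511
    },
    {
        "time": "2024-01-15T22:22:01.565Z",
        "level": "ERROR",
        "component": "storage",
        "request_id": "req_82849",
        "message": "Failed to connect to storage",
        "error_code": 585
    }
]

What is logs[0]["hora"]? "2024-01-15T22:56:48.113Z"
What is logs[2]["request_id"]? "req_23195"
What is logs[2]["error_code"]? 409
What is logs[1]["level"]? "CRITICAL"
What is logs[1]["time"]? "2024-01-15T22:13:13.973Z"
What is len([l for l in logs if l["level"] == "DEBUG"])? 1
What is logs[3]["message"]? "Failed to connect to notification"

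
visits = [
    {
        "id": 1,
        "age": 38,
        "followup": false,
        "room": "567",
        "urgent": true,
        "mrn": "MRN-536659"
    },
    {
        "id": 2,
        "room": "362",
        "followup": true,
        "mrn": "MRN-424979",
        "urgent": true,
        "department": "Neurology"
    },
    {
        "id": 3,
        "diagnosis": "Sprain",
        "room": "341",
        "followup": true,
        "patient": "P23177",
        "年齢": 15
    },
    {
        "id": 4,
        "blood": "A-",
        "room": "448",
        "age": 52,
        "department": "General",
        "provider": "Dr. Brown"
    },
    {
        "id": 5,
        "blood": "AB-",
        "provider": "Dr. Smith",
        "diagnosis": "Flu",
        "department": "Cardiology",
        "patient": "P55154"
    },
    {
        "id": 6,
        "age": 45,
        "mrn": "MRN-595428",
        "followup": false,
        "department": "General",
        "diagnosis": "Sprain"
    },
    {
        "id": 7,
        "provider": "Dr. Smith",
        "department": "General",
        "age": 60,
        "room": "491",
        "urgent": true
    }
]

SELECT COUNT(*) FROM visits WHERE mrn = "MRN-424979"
1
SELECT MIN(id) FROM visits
1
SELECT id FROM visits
[1, 2, 3, 4, 5, 6, 7]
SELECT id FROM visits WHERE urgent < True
[]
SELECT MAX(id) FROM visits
7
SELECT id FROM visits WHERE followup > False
[2, 3]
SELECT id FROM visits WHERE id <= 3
[1, 2, 3]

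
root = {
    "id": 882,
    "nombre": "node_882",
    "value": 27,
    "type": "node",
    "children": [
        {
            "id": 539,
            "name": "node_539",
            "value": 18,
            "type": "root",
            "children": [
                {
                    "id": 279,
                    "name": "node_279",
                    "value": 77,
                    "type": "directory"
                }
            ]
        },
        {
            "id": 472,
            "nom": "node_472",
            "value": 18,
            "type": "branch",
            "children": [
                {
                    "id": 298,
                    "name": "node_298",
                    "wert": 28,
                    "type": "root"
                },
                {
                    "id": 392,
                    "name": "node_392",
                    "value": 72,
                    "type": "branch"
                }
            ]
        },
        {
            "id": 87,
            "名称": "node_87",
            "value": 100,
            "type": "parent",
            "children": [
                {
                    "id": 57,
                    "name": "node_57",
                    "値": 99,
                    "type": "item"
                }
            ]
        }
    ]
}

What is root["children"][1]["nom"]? "node_472"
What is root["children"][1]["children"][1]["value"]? 72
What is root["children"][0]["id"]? 539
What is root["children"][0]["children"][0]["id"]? 279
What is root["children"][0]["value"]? 18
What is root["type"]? "node"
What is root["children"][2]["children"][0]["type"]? "item"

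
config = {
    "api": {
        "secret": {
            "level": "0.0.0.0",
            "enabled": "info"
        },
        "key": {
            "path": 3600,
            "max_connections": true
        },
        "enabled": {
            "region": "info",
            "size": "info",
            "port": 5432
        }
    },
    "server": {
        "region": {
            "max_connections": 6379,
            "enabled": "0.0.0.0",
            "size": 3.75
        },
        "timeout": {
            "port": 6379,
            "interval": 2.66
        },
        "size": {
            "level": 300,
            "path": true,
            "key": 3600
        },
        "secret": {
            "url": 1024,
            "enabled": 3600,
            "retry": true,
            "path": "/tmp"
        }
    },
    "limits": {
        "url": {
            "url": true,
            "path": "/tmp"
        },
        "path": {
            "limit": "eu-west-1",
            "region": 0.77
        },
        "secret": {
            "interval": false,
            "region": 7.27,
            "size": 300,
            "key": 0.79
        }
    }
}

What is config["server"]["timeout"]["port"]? 6379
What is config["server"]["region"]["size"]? 3.75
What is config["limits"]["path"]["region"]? 0.77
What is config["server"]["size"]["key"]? 3600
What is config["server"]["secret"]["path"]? "/tmp"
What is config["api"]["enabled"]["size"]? "info"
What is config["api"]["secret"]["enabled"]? "info"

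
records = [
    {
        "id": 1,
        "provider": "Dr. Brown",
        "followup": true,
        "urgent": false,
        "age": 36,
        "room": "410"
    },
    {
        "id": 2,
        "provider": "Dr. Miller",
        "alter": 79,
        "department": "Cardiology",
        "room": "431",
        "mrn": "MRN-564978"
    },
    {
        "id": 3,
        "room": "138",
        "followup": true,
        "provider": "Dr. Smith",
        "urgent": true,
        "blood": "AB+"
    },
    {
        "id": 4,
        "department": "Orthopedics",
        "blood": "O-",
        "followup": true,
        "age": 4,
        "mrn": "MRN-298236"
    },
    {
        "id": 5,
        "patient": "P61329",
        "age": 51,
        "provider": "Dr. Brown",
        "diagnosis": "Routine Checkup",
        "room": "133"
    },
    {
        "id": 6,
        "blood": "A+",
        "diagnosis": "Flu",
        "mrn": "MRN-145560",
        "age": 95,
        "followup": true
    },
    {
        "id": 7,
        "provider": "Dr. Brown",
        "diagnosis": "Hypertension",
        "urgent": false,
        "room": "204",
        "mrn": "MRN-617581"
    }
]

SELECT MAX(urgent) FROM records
True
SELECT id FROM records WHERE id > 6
[7]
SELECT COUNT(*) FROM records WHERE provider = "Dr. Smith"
1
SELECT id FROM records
[1, 2, 3, 4, 5, 6, 7]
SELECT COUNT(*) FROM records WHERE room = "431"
1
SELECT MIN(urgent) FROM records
False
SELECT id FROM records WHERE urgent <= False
[1, 7]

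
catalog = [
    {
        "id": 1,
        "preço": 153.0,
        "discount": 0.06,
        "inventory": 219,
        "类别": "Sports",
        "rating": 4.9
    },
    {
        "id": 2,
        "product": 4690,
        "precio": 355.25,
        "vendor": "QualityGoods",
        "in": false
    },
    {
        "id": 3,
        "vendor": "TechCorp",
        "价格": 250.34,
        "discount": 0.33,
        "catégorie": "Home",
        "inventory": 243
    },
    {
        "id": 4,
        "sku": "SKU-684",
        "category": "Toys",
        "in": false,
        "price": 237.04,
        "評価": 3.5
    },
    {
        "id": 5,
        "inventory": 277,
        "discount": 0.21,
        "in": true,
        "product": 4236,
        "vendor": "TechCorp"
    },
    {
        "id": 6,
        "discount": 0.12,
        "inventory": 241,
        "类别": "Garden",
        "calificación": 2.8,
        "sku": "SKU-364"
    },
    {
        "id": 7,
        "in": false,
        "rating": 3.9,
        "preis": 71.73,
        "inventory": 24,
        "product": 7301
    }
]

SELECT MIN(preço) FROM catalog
153.0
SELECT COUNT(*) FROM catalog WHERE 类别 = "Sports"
1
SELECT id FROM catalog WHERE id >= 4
[4, 5, 6, 7]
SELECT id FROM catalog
[1, 2, 3, 4, 5, 6, 7]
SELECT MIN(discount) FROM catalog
0.06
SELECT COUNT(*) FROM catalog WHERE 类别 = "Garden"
1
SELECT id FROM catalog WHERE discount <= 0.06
[1]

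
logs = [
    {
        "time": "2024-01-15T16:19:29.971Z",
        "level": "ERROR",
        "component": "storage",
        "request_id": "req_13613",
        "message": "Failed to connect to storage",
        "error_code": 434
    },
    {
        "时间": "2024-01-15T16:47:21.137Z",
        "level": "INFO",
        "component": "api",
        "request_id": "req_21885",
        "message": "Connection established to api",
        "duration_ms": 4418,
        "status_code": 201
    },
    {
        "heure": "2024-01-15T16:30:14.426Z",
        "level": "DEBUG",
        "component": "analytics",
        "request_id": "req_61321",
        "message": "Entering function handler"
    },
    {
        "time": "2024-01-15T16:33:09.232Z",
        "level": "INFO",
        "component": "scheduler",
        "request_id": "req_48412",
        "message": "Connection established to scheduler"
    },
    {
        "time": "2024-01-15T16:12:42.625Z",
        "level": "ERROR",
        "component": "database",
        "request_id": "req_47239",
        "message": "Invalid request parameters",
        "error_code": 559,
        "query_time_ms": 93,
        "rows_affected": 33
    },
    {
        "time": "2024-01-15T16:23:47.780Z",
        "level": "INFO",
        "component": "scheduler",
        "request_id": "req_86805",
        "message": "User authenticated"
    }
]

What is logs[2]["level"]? "DEBUG"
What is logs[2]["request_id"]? "req_61321"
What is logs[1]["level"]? "INFO"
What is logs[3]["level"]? "INFO"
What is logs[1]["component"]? "api"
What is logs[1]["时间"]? "2024-01-15T16:47:21.137Z"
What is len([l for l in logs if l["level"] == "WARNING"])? 0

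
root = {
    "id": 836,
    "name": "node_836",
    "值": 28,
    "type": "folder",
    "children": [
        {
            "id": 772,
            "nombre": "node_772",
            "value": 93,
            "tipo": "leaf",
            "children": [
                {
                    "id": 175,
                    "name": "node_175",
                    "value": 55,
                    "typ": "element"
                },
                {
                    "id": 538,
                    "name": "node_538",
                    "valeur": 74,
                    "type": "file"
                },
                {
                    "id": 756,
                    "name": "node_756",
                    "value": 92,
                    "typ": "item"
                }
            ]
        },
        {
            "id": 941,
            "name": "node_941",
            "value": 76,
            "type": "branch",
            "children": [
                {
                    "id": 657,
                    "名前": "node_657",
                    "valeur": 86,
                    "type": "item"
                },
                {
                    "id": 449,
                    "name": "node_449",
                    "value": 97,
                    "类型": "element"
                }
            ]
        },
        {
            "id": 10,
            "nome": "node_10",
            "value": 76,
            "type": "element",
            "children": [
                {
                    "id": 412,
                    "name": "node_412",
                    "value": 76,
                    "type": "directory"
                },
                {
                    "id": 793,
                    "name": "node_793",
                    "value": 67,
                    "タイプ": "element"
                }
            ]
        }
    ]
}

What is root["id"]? 836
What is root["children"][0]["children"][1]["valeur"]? 74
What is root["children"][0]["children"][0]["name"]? "node_175"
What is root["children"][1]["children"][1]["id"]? 449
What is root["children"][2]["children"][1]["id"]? 793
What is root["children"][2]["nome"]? "node_10"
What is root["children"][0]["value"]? 93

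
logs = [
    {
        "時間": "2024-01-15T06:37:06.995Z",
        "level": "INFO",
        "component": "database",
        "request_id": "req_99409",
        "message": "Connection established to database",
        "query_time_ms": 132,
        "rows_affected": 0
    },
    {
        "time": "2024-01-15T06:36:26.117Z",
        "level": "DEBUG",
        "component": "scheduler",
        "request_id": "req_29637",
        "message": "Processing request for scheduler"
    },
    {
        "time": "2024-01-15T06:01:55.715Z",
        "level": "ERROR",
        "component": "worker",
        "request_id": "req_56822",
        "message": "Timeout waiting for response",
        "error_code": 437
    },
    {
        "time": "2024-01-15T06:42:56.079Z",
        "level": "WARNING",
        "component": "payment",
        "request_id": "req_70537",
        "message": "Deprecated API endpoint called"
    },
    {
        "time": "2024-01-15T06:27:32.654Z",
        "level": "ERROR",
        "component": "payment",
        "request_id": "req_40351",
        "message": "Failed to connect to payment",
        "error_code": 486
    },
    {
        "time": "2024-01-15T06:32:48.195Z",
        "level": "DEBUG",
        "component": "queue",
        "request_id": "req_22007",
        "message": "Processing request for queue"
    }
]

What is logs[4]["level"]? "ERROR"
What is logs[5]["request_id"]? "req_22007"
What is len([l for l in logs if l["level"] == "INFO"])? 1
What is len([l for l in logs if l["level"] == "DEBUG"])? 2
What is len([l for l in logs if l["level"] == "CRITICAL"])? 0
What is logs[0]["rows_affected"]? 0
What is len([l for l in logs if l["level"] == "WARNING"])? 1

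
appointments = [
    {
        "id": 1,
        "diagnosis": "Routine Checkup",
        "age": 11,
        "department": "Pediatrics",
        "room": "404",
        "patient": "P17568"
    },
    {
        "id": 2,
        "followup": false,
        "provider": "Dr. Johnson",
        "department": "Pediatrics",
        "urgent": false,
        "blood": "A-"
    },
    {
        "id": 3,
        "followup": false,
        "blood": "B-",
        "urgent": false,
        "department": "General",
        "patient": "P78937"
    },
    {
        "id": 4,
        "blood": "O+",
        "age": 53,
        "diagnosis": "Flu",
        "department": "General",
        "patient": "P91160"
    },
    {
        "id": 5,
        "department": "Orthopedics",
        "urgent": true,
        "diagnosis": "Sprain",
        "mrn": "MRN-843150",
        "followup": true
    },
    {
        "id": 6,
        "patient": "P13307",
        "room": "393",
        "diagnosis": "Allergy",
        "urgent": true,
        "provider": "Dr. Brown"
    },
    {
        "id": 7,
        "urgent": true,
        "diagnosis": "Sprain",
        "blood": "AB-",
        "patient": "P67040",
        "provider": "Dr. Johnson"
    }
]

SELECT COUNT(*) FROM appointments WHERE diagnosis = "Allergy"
1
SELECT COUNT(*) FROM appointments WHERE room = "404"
1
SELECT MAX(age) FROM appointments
53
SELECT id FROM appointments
[1, 2, 3, 4, 5, 6, 7]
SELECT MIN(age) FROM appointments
11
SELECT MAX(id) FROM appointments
7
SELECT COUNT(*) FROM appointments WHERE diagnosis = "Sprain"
2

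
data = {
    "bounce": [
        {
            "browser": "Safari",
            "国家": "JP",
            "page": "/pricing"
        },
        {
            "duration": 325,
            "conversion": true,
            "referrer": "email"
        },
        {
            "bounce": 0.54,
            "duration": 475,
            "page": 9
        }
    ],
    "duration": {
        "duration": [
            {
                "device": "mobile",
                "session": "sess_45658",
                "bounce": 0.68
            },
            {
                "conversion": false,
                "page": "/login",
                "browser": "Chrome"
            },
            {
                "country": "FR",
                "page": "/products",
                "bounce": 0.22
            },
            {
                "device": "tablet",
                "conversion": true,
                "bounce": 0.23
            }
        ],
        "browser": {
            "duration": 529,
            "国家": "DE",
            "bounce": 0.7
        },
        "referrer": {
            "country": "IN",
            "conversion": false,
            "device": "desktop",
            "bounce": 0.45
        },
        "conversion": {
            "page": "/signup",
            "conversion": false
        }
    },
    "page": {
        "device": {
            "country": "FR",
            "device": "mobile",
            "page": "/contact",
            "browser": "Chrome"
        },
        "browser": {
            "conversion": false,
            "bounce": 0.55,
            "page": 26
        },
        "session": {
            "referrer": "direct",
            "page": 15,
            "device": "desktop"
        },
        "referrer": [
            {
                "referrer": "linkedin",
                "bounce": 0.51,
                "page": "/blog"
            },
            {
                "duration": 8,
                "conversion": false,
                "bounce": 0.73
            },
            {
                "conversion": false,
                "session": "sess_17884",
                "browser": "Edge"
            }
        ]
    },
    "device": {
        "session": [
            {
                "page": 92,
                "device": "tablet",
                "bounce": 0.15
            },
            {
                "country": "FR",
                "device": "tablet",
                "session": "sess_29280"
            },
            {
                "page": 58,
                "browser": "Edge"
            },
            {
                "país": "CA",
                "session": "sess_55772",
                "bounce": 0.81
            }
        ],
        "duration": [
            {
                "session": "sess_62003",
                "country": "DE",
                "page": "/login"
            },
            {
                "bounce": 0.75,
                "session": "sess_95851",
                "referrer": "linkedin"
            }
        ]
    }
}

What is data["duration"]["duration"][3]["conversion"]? True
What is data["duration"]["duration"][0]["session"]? "sess_45658"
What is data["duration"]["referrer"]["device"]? "desktop"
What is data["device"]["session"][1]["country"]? "FR"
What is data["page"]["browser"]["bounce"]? 0.55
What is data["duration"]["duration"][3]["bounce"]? 0.23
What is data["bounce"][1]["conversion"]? True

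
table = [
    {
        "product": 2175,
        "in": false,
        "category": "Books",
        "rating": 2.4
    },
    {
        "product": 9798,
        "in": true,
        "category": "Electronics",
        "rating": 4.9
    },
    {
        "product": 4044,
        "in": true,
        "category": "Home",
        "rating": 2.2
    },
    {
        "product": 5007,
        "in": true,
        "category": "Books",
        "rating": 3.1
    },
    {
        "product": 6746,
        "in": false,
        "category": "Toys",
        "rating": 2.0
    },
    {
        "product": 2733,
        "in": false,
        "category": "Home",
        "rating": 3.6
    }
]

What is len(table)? 6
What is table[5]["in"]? False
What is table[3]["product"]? 5007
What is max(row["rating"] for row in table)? 4.9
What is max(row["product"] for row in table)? 9798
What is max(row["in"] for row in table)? True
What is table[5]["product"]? 2733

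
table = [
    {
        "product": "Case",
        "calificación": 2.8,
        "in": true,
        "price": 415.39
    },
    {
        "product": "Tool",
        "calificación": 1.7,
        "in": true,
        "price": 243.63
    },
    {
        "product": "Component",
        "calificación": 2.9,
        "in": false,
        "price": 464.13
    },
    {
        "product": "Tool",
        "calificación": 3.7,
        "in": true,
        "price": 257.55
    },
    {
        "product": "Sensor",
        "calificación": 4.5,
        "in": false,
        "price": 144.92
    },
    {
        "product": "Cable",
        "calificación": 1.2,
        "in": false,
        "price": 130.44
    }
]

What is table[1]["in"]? True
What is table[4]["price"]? 144.92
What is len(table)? 6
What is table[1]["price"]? 243.63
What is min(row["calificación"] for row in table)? 1.2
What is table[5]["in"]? False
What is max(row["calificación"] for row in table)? 4.5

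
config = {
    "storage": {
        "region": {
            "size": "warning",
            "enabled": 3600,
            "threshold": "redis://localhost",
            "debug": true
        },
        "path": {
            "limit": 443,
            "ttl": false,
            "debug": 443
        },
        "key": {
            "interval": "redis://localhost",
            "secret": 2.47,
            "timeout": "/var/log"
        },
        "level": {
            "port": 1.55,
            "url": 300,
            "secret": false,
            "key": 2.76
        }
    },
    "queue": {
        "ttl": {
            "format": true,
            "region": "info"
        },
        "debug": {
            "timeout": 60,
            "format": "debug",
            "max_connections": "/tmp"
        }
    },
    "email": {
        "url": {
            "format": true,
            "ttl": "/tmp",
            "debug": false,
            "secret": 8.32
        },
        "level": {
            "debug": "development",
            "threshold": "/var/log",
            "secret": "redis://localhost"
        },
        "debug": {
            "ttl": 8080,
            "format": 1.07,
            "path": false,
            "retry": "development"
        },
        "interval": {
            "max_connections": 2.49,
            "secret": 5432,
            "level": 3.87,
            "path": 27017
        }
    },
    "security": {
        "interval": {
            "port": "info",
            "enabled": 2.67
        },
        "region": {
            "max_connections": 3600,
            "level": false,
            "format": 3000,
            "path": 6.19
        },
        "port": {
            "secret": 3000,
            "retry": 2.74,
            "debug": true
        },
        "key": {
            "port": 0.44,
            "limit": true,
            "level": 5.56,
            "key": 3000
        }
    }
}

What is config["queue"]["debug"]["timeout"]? 60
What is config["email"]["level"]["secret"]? "redis://localhost"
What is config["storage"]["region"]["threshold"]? "redis://localhost"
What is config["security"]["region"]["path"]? 6.19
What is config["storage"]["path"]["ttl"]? False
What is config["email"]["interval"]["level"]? 3.87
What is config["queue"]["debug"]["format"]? "debug"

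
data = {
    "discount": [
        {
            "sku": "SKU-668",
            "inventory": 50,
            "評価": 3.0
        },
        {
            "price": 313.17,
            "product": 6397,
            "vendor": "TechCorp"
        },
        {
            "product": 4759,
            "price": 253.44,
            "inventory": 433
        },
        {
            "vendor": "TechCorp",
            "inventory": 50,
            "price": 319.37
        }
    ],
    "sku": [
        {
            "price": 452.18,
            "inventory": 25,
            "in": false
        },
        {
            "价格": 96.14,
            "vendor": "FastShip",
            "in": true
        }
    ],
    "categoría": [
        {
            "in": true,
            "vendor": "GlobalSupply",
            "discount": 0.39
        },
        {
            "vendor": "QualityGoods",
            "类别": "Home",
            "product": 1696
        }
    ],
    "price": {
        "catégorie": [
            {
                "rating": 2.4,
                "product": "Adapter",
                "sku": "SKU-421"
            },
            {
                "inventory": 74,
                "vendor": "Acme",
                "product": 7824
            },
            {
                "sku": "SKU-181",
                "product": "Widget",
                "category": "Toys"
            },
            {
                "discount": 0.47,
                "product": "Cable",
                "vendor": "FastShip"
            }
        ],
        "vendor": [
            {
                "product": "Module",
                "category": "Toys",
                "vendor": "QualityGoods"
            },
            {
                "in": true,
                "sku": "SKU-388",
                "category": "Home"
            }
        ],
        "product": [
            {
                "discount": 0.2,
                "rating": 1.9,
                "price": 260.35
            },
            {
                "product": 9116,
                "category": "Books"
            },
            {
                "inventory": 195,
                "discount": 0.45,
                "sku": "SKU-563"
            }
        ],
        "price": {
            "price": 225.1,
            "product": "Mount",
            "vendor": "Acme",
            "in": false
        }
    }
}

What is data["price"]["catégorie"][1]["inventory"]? 74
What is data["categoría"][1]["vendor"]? "QualityGoods"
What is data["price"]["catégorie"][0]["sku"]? "SKU-421"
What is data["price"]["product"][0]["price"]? 260.35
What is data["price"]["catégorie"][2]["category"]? "Toys"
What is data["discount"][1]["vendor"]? "TechCorp"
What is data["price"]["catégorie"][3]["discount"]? 0.47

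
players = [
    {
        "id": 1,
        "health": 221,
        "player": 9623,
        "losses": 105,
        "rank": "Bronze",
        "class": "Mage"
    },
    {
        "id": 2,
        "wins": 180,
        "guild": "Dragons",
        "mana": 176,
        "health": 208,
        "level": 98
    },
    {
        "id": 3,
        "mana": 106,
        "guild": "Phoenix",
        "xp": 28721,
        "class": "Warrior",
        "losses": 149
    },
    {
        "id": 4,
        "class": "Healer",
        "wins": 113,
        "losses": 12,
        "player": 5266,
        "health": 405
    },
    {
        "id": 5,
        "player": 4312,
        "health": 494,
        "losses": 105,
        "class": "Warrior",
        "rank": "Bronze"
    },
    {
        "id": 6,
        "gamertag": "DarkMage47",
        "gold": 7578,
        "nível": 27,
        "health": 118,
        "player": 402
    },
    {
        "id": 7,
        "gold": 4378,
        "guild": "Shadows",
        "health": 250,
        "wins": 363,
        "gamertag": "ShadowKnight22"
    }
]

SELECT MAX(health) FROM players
494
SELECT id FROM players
[1, 2, 3, 4, 5, 6, 7]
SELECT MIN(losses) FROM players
12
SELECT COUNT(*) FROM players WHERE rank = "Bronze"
2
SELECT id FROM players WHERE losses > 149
[]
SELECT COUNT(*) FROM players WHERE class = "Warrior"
2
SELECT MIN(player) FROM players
402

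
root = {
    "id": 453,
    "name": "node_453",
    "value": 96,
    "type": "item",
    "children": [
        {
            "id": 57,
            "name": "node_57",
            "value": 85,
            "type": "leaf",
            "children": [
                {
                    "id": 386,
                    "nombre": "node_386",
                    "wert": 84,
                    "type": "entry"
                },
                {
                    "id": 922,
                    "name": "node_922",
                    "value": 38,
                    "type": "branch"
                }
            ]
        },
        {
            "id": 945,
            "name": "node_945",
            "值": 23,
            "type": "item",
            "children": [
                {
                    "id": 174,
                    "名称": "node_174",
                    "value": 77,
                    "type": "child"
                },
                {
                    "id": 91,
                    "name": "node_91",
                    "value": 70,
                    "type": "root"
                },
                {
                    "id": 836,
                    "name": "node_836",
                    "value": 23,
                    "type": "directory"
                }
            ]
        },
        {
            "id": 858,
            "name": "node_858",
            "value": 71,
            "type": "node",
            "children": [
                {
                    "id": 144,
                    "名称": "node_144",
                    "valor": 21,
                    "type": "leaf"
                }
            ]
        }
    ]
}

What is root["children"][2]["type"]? "node"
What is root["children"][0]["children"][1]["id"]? 922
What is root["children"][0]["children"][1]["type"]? "branch"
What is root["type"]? "item"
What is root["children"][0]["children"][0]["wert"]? 84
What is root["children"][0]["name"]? "node_57"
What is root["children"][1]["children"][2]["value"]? 23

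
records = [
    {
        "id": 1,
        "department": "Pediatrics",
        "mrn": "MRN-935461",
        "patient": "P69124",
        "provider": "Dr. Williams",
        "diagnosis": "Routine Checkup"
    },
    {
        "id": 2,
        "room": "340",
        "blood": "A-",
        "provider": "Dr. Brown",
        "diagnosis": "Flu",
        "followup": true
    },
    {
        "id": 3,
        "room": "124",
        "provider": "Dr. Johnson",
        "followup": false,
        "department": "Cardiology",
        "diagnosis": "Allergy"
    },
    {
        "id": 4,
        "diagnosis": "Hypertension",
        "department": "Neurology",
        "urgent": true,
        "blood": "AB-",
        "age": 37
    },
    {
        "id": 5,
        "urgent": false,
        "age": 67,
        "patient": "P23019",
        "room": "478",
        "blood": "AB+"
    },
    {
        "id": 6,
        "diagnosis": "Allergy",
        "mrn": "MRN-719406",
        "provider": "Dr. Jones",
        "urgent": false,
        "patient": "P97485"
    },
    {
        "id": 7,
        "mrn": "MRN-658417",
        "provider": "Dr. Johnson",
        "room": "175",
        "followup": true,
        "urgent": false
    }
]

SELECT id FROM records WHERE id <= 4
[1, 2, 3, 4]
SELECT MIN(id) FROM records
1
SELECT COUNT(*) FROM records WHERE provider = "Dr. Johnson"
2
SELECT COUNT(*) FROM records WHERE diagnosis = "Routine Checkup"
1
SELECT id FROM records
[1, 2, 3, 4, 5, 6, 7]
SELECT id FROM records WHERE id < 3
[1, 2]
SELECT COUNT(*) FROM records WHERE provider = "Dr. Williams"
1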